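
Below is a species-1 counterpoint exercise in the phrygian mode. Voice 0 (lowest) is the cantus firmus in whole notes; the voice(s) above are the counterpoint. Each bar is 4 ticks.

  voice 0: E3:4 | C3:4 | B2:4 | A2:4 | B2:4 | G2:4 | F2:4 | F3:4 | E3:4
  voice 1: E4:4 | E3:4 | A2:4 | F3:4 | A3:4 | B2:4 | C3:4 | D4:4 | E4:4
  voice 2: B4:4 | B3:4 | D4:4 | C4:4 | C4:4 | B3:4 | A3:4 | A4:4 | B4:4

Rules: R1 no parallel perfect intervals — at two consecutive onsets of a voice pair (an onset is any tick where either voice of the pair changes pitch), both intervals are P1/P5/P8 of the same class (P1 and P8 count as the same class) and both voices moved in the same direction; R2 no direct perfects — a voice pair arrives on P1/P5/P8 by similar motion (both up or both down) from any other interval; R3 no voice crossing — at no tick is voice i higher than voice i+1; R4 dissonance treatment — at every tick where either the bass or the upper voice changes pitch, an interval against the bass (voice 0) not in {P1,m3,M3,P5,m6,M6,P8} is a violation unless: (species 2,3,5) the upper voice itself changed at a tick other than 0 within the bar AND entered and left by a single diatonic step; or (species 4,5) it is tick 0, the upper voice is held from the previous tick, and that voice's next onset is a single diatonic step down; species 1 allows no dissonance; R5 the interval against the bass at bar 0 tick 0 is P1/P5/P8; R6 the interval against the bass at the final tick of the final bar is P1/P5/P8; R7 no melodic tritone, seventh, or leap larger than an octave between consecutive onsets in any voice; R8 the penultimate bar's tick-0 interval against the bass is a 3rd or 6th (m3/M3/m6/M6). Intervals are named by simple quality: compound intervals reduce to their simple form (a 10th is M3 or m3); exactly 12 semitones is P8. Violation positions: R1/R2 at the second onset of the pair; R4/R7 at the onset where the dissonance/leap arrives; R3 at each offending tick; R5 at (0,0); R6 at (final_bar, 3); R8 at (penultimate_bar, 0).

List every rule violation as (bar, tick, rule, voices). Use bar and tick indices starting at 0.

(1, 0, R1, (1, 2))
(1, 0, R4, (0, 2))
(2, 0, R3, (0, 1))
(2, 0, R4, (0, 1))
(2, 1, R3, (0, 1))
(2, 2, R3, (0, 1))
(2, 3, R3, (0, 1))
(4, 0, R4, (0, 1))
(4, 0, R4, (0, 2))
(5, 0, R2, (1, 2))
(5, 0, R7, (1,))
(7, 0, R2, (1, 2))
(7, 0, R7, (1,))
(8, 0, R1, (1, 2))

bar 0: v0=E3 v1=E4 v2=B4 downbeat P5
bar 1: v0=C3 v1=E3 v2=B3 downbeat M7
bar 2: v0=B2 v1=A2 v2=D4 downbeat m3
bar 3: v0=A2 v1=F3 v2=C4 downbeat m3
bar 4: v0=B2 v1=A3 v2=C4 downbeat m2
bar 5: v0=G2 v1=B2 v2=B3 downbeat M3
bar 6: v0=F2 v1=C3 v2=A3 downbeat M3
bar 7: v0=F3 v1=D4 v2=A4 downbeat M3
bar 8: v0=E3 v1=E4 v2=B4 downbeat P5
  -> R1 @ bar 1 tick 0 v(1, 2): E4/B4 P5 -> E3/B3 P5 similar
  -> R4 @ bar 1 tick 0 v(0, 2): C3/B3 M7 untreated
  -> R3 @ bar 2 tick 0 v(0, 1): B2 above A2
  -> R4 @ bar 2 tick 0 v(0, 1): B2/A2 M2 untreated
  -> R3 @ bar 2 tick 1 v(0, 1): B2 above A2
  -> R3 @ bar 2 tick 2 v(0, 1): B2 above A2
  -> R3 @ bar 2 tick 3 v(0, 1): B2 above A2
  -> R4 @ bar 4 tick 0 v(0, 1): B2/A3 m7 untreated
  -> R4 @ bar 4 tick 0 v(0, 2): B2/C4 m2 untreated
  -> R2 @ bar 5 tick 0 v(1, 2): A3/C4 m3 -> B2/B3 P8 similar
  -> R7 @ bar 5 tick 0 v(1,): A3->B2 leap 10st
  -> R2 @ bar 7 tick 0 v(1, 2): C3/A3 M6 -> D4/A4 P5 similar
  -> R7 @ bar 7 tick 0 v(1,): C3->D4 leap 14st
  -> R1 @ bar 8 tick 0 v(1, 2): D4/A4 P5 -> E4/B4 P5 similar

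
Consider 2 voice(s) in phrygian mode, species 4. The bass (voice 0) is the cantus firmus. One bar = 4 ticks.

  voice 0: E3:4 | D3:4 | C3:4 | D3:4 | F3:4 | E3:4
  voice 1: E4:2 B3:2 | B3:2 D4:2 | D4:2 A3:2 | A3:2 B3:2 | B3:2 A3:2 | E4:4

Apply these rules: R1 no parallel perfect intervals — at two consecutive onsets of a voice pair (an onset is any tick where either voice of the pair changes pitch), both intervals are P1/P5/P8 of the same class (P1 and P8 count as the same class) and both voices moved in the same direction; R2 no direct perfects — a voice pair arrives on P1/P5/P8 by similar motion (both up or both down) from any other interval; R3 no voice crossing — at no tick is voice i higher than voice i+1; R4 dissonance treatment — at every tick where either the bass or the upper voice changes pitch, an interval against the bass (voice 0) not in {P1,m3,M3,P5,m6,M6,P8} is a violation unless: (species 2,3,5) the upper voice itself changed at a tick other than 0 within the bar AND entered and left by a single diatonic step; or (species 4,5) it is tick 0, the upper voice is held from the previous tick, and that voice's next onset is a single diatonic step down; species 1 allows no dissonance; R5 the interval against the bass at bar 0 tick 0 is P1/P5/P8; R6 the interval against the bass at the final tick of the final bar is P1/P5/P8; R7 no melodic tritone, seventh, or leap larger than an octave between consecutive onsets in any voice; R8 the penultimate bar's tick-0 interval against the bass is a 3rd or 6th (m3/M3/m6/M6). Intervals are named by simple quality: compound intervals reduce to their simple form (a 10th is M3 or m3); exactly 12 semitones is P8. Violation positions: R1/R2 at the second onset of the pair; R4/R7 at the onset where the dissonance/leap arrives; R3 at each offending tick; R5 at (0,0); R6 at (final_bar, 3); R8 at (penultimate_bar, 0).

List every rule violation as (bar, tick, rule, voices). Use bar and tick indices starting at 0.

bar 0: v0=E3 v1=E4 downbeat P8
bar 1: v0=D3 v1=B3 downbeat M6
bar 2: v0=C3 v1=D4 downbeat M2
bar 3: v0=D3 v1=A3 downbeat P5
bar 4: v0=F3 v1=B3 downbeat TT
bar 5: v0=E3 v1=E4 downbeat P8
  -> R4 @ bar 2 tick 0 v(0, 1): C3/D4 M2 untreated
  -> R8 @ bar 4 tick 0 v(0, 1): penult TT not 3rd/6th

(2, 0, R4, (0, 1))
(4, 0, R8, (0, 1))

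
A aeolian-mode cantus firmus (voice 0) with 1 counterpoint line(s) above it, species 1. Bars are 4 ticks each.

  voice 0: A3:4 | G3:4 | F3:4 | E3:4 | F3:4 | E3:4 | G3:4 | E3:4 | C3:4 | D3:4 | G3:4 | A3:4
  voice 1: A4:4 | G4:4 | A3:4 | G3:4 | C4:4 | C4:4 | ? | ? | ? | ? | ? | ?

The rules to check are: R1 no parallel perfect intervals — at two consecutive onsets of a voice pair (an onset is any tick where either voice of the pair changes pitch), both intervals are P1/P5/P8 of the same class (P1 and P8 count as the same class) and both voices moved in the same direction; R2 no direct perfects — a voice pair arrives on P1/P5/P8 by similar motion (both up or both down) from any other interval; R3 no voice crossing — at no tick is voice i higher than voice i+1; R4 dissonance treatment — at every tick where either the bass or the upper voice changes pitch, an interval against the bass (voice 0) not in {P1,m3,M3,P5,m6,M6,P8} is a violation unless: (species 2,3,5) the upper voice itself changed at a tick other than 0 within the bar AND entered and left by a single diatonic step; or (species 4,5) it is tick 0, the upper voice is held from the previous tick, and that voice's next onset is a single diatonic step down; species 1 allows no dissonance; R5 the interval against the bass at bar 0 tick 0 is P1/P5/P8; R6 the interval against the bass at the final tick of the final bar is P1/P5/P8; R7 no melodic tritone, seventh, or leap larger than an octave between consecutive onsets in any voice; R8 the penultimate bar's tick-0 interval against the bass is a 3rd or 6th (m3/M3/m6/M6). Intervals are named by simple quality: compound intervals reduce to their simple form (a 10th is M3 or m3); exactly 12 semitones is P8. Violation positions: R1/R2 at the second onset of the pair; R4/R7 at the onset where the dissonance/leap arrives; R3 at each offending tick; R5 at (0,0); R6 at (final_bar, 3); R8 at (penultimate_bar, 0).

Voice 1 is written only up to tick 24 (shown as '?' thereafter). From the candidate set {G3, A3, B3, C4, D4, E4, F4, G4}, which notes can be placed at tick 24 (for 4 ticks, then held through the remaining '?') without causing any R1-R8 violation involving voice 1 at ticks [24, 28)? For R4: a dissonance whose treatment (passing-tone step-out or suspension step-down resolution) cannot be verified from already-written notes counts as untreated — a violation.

G3: legal
A3: violates R4
B3: legal
C4: violates R4
D4: violates R2
E4: legal
F4: violates R4
G4: violates R2

{B3, E4, G3}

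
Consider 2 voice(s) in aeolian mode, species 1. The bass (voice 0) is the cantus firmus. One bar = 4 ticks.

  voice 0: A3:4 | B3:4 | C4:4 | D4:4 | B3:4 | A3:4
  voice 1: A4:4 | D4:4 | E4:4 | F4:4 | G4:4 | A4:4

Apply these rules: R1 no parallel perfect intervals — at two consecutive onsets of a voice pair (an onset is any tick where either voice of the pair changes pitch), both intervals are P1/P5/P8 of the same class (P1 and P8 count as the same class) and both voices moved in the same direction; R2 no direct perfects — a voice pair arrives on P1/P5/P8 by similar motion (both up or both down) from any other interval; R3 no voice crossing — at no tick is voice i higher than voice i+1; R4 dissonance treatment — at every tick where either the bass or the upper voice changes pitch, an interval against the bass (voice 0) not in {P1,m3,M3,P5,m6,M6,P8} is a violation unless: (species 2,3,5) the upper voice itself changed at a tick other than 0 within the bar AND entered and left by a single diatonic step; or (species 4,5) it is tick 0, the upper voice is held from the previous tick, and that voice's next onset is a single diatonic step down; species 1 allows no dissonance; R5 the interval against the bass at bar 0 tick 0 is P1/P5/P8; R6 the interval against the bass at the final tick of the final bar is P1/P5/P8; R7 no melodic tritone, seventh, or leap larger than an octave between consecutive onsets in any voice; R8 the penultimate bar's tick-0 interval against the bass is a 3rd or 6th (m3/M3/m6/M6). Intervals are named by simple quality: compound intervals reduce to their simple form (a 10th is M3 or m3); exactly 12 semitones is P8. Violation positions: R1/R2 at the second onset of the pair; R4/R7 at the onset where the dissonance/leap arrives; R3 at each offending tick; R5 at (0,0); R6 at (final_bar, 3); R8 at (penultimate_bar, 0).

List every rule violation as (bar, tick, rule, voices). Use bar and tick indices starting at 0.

bar 0: v0=A3 v1=A4 downbeat P8
bar 1: v0=B3 v1=D4 downbeat m3
bar 2: v0=C4 v1=E4 downbeat M3
bar 3: v0=D4 v1=F4 downbeat m3
bar 4: v0=B3 v1=G4 downbeat m6
bar 5: v0=A3 v1=A4 downbeat P8

No violations across 6 bars (A3..A3 vs A4..A4).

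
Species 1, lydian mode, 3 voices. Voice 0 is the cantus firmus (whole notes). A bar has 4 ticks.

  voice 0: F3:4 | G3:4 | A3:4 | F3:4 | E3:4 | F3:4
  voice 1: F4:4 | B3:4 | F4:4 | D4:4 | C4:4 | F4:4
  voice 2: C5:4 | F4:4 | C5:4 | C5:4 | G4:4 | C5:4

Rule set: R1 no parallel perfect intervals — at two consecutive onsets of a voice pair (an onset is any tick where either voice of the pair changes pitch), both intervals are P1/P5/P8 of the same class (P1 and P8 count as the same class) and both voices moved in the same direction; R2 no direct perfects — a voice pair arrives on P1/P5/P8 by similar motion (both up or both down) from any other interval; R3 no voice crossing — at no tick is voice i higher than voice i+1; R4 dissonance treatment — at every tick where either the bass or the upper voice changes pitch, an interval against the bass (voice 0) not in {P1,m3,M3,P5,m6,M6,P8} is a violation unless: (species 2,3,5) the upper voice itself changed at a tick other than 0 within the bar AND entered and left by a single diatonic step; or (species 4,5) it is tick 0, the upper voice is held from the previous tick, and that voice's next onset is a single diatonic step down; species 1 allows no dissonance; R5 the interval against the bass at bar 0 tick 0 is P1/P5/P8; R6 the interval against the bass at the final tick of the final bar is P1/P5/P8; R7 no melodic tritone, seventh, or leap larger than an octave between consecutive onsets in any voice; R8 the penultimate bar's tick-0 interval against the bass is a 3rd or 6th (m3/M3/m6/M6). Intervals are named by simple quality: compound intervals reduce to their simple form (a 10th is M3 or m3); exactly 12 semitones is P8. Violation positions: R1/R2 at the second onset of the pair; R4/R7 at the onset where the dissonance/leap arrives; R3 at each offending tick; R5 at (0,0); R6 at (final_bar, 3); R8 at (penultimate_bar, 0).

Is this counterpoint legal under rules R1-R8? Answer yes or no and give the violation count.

No (8 violations)

bar 0: v0=F3 v1=F4 v2=C5 (P5)
bar 1: v0=G3 v1=B3 v2=F4 (m7)
bar 2: v0=A3 v1=F4 v2=C5 (m3)
bar 3: v0=F3 v1=D4 v2=C5 (P5)
bar 4: v0=E3 v1=C4 v2=G4 (m3)
bar 5: v0=F3 v1=F4 v2=C5 (P5)
  R4 @ bar1.0: G3/F4 m7 untreated
  R7 @ bar1.0: F4->B3 leap 6st
  R2 @ bar2.0: B3/F4 TT -> F4/C5 P5 similar
  R7 @ bar2.0: B3->F4 leap 6st
  R2 @ bar4.0: D4/C5 m7 -> C4/G4 P5 similar
  R1 @ bar5.0: C4/G4 P5 -> F4/C5 P5 similar
  R2 @ bar5.0: E3/C4 m6 -> F3/F4 P8 similar
  R2 @ bar5.0: E3/G4 m3 -> F3/C5 P5 similar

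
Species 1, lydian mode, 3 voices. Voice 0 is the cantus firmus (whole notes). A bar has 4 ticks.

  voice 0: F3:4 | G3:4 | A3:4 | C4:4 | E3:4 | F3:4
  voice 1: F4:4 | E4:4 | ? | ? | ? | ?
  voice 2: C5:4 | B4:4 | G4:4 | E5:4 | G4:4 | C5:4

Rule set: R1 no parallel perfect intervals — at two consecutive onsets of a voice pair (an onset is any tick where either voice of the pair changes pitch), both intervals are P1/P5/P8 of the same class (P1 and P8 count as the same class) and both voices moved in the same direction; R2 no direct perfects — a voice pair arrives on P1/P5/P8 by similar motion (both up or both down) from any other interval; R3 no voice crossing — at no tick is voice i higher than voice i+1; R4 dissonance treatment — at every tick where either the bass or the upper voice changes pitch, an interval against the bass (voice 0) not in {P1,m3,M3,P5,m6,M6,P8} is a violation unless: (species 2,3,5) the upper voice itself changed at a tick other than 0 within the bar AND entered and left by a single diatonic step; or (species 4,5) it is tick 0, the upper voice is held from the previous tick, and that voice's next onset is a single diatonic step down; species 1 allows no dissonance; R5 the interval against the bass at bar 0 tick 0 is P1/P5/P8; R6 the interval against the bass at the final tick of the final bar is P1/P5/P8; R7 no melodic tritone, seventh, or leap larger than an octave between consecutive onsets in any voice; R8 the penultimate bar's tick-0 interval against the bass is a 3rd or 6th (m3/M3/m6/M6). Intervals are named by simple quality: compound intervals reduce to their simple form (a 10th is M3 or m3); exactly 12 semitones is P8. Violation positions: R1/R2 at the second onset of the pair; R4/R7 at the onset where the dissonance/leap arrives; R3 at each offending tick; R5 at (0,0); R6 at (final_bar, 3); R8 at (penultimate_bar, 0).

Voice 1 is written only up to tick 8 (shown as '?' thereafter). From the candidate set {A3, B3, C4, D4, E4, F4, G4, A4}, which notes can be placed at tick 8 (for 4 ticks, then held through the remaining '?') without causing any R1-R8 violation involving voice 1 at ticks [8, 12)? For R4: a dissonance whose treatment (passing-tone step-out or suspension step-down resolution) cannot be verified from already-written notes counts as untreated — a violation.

{A3, E4, F4}

A3: legal
B3: violates R4
C4: violates R1
D4: violates R4
E4: legal
F4: legal
G4: violates R4
A4: violates R2,R3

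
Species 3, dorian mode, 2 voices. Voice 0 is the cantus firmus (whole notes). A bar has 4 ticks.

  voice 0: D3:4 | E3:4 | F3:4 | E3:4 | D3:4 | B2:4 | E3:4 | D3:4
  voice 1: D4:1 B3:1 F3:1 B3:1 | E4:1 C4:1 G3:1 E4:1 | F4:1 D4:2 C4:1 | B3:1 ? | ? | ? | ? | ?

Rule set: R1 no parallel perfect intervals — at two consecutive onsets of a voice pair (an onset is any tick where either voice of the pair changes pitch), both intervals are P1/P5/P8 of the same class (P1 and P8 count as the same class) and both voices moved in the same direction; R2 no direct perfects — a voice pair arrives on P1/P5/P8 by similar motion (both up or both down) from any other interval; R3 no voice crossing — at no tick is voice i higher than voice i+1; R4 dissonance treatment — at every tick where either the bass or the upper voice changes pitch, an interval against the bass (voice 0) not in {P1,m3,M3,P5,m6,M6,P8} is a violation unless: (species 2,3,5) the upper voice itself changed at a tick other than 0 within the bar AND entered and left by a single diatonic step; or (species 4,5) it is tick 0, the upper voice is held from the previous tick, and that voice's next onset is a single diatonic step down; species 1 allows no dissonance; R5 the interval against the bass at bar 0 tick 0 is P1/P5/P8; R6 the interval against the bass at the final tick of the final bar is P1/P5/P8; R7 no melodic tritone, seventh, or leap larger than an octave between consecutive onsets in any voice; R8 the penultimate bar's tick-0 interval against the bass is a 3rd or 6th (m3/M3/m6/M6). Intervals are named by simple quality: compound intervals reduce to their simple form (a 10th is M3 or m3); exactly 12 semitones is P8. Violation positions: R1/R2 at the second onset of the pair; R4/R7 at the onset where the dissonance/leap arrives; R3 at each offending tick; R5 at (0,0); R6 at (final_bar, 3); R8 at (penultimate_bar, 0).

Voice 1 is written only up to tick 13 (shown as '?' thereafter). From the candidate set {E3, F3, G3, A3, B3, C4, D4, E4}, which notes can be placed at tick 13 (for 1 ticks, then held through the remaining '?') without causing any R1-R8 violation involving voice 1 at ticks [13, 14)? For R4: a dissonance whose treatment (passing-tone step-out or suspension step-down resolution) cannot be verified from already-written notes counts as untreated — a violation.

{B3, C4, E3, E4, G3}

E3: legal
F3: violates R4,R7
G3: legal
A3: violates R4
B3: legal
C4: legal
D4: violates R4
E4: legal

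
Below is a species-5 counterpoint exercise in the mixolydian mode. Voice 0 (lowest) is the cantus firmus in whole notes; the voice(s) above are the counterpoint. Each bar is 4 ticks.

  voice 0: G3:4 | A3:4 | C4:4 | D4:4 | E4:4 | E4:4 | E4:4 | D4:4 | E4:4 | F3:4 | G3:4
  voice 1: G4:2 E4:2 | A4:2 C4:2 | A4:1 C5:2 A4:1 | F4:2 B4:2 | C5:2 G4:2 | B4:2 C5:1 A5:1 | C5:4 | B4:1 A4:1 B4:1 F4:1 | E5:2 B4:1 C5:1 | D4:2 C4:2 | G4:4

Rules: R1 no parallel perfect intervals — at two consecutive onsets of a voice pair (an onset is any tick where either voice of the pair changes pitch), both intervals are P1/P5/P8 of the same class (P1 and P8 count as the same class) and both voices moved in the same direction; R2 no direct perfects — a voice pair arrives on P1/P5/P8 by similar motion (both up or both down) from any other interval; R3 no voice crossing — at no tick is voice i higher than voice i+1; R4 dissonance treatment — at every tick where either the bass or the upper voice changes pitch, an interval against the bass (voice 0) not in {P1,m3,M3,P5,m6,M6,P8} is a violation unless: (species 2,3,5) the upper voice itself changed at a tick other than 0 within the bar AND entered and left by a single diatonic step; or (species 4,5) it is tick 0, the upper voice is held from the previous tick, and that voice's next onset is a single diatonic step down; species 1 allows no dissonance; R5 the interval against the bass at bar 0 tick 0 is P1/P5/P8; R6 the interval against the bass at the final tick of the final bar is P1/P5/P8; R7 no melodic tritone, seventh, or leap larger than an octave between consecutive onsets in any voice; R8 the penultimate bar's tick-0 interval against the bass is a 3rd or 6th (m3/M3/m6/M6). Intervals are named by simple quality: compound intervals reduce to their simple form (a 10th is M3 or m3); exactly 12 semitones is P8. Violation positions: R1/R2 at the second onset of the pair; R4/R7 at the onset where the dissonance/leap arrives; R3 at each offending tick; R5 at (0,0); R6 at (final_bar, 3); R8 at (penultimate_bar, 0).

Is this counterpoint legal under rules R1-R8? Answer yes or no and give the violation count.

bar 0: v0=G3 v1=G4 (P8)
bar 1: v0=A3 v1=A4 (P8)
bar 2: v0=C4 v1=A4 (M6)
bar 3: v0=D4 v1=F4 (m3)
bar 4: v0=E4 v1=C5 (m6)
bar 5: v0=E4 v1=B4 (P5)
bar 6: v0=E4 v1=C5 (m6)
bar 7: v0=D4 v1=B4 (M6)
bar 8: v0=E4 v1=E5 (P8)
bar 9: v0=F3 v1=D4 (M6)
bar 10: v0=G3 v1=G4 (P8)
  R2 @ bar1.0: G3/E4 M6 -> A3/A4 P8 similar
  R7 @ bar3.2: F4->B4 leap 6st
  R4 @ bar5.3: E4/A5 P4 untreated
  R7 @ bar7.3: B4->F4 leap 6st
  R2 @ bar8.0: D4/F4 m3 -> E4/E5 P8 similar
  R7 @ bar8.0: F4->E5 leap 11st
  R7 @ bar9.0: E4->F3 leap 11st
  R7 @ bar9.0: C5->D4 leap 10st
  R2 @ bar10.0: F3/C4 P5 -> G3/G4 P8 similar

No (9 violations)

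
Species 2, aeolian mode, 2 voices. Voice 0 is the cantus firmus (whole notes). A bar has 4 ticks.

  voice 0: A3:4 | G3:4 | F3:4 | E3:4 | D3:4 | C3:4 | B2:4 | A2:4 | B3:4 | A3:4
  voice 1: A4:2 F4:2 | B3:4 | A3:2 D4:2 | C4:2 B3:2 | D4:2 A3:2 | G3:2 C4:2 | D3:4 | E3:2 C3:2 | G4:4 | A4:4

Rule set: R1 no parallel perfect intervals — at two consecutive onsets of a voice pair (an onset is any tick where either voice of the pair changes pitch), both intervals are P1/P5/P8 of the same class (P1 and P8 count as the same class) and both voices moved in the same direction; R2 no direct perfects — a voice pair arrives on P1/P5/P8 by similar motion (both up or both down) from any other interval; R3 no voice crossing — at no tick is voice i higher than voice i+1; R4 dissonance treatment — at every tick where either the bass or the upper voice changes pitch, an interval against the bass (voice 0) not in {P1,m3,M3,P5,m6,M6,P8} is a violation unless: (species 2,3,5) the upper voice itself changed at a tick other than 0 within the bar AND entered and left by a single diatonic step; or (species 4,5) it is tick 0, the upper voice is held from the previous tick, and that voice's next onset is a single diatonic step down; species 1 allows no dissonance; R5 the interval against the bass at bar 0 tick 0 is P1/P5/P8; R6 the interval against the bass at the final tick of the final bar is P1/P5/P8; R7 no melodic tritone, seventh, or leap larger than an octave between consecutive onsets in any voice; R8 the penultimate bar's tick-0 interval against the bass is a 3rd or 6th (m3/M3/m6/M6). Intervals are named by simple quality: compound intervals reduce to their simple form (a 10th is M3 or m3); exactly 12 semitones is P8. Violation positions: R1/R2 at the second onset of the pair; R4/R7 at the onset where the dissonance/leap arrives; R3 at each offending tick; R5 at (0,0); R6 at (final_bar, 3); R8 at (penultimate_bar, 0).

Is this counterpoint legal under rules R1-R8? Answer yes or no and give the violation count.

bar 0: v0=A3 v1=A4 (P8)
bar 1: v0=G3 v1=B3 (M3)
bar 2: v0=F3 v1=A3 (M3)
bar 3: v0=E3 v1=C4 (m6)
bar 4: v0=D3 v1=D4 (P8)
bar 5: v0=C3 v1=G3 (P5)
bar 6: v0=B2 v1=D3 (m3)
bar 7: v0=A2 v1=E3 (P5)
bar 8: v0=B3 v1=G4 (m6)
bar 9: v0=A3 v1=A4 (P8)
  R7 @ bar1.0: F4->B3 leap 6st
  R1 @ bar5.0: D3/A3 P5 -> C3/G3 P5 similar
  R7 @ bar6.0: C4->D3 leap 10st
  R7 @ bar8.0: A2->B3 leap 14st
  R7 @ bar8.0: C3->G4 leap 19st

No (5 violations)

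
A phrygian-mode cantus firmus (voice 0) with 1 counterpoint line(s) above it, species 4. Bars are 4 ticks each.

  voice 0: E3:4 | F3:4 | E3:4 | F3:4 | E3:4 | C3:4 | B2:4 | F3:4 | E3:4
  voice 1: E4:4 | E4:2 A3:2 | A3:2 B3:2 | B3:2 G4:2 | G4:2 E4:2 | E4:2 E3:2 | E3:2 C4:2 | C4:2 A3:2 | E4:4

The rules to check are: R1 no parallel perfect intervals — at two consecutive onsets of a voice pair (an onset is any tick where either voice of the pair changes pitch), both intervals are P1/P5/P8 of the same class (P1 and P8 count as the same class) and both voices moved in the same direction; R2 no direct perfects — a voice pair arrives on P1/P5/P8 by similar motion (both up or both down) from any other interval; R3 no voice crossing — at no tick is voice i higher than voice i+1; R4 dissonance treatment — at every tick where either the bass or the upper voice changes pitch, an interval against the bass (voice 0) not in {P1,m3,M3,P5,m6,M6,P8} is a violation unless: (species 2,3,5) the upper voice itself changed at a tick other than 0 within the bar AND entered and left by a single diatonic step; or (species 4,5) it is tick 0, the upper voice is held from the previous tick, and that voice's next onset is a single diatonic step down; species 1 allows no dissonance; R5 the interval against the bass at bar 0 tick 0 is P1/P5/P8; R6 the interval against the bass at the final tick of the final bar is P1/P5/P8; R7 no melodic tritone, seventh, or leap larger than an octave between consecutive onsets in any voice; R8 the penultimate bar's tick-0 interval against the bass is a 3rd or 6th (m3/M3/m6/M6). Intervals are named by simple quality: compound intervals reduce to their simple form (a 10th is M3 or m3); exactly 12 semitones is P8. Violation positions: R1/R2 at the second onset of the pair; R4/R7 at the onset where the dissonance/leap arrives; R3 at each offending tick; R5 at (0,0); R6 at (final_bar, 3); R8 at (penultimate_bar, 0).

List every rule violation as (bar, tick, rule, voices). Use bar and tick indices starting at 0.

(1, 0, R4, (0, 1))
(2, 0, R4, (0, 1))
(3, 0, R4, (0, 1))
(3, 2, R4, (0, 1))
(6, 0, R4, (0, 1))
(6, 2, R4, (0, 1))
(7, 0, R7, (0,))
(7, 0, R8, (0, 1))

bar 0: v0=E3 v1=E4 downbeat P8
bar 1: v0=F3 v1=E4 downbeat M7
bar 2: v0=E3 v1=A3 downbeat P4
bar 3: v0=F3 v1=B3 downbeat TT
bar 4: v0=E3 v1=G4 downbeat m3
bar 5: v0=C3 v1=E4 downbeat M3
bar 6: v0=B2 v1=E3 downbeat P4
bar 7: v0=F3 v1=C4 downbeat P5
bar 8: v0=E3 v1=E4 downbeat P8
  -> R4 @ bar 1 tick 0 v(0, 1): F3/E4 M7 untreated
  -> R4 @ bar 2 tick 0 v(0, 1): E3/A3 P4 untreated
  -> R4 @ bar 3 tick 0 v(0, 1): F3/B3 TT untreated
  -> R4 @ bar 3 tick 2 v(0, 1): F3/G4 M2 untreated
  -> R4 @ bar 6 tick 0 v(0, 1): B2/E3 P4 untreated
  -> R4 @ bar 6 tick 2 v(0, 1): B2/C4 m2 untreated
  -> R7 @ bar 7 tick 0 v(0,): B2->F3 leap 6st
  -> R8 @ bar 7 tick 0 v(0, 1): penult P5 not 3rd/6th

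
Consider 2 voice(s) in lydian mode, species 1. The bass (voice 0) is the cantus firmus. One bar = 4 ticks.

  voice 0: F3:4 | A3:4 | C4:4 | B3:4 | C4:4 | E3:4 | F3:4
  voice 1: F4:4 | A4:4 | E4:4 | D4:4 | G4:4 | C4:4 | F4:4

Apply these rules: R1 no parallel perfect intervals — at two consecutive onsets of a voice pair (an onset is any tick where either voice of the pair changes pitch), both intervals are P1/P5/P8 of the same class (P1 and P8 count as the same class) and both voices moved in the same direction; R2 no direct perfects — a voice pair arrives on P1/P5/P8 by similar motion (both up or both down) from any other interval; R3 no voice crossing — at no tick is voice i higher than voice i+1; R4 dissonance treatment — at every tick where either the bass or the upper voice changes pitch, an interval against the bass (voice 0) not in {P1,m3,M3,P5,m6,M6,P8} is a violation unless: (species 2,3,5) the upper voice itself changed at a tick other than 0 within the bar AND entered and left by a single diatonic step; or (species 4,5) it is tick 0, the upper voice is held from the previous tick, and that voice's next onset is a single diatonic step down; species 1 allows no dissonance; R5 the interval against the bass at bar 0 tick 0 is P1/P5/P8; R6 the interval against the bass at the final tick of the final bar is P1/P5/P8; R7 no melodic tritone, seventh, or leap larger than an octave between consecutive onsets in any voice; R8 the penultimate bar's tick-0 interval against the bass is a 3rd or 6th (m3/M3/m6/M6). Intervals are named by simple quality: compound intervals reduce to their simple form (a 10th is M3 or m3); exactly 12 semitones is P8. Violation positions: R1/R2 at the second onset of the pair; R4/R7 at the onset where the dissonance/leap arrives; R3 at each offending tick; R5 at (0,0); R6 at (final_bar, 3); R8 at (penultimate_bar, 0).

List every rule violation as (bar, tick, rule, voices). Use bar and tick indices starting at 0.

(1, 0, R1, (0, 1))
(4, 0, R2, (0, 1))
(6, 0, R2, (0, 1))

bar 0: v0=F3 v1=F4 downbeat P8
bar 1: v0=A3 v1=A4 downbeat P8
bar 2: v0=C4 v1=E4 downbeat M3
bar 3: v0=B3 v1=D4 downbeat m3
bar 4: v0=C4 v1=G4 downbeat P5
bar 5: v0=E3 v1=C4 downbeat m6
bar 6: v0=F3 v1=F4 downbeat P8
  -> R1 @ bar 1 tick 0 v(0, 1): F3/F4 P8 -> A3/A4 P8 similar
  -> R2 @ bar 4 tick 0 v(0, 1): B3/D4 m3 -> C4/G4 P5 similar
  -> R2 @ bar 6 tick 0 v(0, 1): E3/C4 m6 -> F3/F4 P8 similar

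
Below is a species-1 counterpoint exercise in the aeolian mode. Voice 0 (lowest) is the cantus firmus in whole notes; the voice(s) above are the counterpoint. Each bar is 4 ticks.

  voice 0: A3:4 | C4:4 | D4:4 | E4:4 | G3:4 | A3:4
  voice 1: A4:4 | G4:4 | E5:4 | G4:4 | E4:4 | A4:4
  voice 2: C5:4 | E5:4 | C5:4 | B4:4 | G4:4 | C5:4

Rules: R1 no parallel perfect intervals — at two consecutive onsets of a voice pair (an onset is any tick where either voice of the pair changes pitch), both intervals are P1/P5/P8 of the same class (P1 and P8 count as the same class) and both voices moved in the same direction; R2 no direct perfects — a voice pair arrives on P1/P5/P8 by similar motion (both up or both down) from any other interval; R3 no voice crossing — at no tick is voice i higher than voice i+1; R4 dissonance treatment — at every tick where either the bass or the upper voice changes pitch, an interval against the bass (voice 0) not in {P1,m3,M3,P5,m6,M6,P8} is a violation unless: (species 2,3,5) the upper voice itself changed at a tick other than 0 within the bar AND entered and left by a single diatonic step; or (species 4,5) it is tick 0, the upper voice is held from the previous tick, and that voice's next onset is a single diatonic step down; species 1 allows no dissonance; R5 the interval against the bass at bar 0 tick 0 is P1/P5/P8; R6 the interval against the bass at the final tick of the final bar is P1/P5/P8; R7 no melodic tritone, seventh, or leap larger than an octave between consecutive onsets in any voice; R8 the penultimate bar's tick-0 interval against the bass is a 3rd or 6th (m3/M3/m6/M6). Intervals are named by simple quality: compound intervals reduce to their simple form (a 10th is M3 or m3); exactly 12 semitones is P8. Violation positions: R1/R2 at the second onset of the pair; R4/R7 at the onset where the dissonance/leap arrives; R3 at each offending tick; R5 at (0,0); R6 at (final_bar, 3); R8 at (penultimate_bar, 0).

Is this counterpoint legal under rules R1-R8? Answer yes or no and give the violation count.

No (11 violations)

bar 0: v0=A3 v1=A4 v2=C5 (m3)
bar 1: v0=C4 v1=G4 v2=E5 (M3)
bar 2: v0=D4 v1=E5 v2=C5 (m7)
bar 3: v0=E4 v1=G4 v2=B4 (P5)
bar 4: v0=G3 v1=E4 v2=G4 (P8)
bar 5: v0=A3 v1=A4 v2=C5 (m3)
  R5 @ bar0.0: opens on m3
  R3 @ bar2.0: E5 above C5
  R4 @ bar2.0: D4/E5 M2 untreated
  R4 @ bar2.0: D4/C5 m7 untreated
  R3 @ bar2.1: E5 above C5
  R3 @ bar2.2: E5 above C5
  R3 @ bar2.3: E5 above C5
  R2 @ bar4.0: E4/B4 P5 -> G3/G4 P8 similar
  R8 @ bar4.0: penult P8 not 3rd/6th
  R2 @ bar5.0: G3/E4 M6 -> A3/A4 P8 similar
  R6 @ bar5.3: closes on m3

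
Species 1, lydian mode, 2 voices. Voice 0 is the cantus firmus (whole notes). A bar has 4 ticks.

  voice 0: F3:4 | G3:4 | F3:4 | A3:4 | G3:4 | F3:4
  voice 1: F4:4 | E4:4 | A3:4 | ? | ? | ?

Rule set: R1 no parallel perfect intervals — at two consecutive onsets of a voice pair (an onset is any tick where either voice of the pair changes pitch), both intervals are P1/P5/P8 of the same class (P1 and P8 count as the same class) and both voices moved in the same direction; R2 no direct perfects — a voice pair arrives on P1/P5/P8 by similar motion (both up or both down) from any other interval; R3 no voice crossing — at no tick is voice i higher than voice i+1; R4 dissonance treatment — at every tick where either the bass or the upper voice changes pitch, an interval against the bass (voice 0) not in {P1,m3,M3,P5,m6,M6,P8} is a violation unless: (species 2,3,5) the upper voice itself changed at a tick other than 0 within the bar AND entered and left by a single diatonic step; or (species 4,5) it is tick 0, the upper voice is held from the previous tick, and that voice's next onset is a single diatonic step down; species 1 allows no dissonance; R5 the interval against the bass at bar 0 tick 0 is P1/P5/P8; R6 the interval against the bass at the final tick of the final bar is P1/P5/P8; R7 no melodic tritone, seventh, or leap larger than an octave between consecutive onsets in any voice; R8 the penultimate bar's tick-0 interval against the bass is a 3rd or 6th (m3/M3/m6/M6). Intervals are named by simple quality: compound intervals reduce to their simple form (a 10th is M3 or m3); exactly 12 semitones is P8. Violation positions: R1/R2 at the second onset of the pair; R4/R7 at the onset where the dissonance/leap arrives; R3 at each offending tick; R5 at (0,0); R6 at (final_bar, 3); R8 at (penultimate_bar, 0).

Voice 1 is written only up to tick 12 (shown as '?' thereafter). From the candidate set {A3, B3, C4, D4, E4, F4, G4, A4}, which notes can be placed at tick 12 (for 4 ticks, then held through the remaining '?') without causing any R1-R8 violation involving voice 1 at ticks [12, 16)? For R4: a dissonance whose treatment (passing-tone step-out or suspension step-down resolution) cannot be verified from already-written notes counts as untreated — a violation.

A3: legal
B3: violates R4
C4: legal
D4: violates R4
E4: violates R2
F4: legal
G4: violates R4,R7
A4: violates R2

{A3, C4, F4}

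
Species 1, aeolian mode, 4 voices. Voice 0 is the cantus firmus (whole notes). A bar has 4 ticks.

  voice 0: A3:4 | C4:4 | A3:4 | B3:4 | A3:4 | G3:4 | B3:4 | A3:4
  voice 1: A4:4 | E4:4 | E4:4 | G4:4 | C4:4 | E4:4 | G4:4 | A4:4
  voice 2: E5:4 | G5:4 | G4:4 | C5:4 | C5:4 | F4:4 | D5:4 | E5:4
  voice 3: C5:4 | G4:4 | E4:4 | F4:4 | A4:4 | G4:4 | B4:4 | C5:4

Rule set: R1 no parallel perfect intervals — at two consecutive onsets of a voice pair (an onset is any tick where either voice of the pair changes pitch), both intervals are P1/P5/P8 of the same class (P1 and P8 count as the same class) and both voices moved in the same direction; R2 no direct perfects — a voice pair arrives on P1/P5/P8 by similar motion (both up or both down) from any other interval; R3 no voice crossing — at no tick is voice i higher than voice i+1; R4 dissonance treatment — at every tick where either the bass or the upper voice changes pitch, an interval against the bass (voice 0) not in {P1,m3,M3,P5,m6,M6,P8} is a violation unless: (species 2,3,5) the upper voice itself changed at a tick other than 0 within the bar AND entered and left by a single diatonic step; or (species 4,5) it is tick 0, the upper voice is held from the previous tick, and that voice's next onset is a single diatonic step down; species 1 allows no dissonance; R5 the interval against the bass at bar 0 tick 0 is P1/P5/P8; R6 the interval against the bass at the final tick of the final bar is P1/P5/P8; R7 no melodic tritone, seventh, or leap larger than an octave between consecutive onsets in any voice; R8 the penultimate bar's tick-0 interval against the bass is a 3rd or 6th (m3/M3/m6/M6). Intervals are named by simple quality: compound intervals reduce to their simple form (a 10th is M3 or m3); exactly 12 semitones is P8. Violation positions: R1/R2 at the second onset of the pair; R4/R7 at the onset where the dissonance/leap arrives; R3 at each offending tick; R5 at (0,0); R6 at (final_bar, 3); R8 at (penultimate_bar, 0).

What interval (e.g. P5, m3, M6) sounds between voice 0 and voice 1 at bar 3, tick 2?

voice 0=B3 voice 1=G4 -> m6

m6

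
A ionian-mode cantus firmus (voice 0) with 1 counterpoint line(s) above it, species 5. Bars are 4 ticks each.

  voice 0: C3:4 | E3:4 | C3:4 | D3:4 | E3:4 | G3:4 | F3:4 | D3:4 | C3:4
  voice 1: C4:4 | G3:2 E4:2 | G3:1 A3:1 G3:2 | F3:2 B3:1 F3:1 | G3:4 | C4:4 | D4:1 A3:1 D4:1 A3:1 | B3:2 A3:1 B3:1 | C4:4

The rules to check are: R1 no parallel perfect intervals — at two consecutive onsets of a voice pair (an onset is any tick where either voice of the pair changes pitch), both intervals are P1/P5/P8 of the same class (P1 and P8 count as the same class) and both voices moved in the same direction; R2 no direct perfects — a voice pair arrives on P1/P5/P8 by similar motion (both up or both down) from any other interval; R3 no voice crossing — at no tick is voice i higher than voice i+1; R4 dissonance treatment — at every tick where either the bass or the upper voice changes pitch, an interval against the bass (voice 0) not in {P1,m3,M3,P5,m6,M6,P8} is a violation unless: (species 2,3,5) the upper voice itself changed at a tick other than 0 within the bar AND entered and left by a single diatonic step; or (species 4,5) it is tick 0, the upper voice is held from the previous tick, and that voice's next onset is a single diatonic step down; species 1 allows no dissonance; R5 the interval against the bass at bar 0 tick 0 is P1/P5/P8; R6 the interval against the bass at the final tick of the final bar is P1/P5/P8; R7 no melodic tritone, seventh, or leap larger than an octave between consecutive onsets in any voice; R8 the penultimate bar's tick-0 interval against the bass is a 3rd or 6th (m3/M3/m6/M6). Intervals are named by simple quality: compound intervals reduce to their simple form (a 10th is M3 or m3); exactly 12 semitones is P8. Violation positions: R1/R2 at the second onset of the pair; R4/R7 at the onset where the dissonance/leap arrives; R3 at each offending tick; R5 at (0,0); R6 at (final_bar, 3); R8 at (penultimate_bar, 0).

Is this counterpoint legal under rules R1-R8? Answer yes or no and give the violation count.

No (4 violations)

bar 0: v0=C3 v1=C4 (P8)
bar 1: v0=E3 v1=G3 (m3)
bar 2: v0=C3 v1=G3 (P5)
bar 3: v0=D3 v1=F3 (m3)
bar 4: v0=E3 v1=G3 (m3)
bar 5: v0=G3 v1=C4 (P4)
bar 6: v0=F3 v1=D4 (M6)
bar 7: v0=D3 v1=B3 (M6)
bar 8: v0=C3 v1=C4 (P8)
  R2 @ bar2.0: E3/E4 P8 -> C3/G3 P5 similar
  R7 @ bar3.2: F3->B3 leap 6st
  R7 @ bar3.3: B3->F3 leap 6st
  R4 @ bar5.0: G3/C4 P4 untreated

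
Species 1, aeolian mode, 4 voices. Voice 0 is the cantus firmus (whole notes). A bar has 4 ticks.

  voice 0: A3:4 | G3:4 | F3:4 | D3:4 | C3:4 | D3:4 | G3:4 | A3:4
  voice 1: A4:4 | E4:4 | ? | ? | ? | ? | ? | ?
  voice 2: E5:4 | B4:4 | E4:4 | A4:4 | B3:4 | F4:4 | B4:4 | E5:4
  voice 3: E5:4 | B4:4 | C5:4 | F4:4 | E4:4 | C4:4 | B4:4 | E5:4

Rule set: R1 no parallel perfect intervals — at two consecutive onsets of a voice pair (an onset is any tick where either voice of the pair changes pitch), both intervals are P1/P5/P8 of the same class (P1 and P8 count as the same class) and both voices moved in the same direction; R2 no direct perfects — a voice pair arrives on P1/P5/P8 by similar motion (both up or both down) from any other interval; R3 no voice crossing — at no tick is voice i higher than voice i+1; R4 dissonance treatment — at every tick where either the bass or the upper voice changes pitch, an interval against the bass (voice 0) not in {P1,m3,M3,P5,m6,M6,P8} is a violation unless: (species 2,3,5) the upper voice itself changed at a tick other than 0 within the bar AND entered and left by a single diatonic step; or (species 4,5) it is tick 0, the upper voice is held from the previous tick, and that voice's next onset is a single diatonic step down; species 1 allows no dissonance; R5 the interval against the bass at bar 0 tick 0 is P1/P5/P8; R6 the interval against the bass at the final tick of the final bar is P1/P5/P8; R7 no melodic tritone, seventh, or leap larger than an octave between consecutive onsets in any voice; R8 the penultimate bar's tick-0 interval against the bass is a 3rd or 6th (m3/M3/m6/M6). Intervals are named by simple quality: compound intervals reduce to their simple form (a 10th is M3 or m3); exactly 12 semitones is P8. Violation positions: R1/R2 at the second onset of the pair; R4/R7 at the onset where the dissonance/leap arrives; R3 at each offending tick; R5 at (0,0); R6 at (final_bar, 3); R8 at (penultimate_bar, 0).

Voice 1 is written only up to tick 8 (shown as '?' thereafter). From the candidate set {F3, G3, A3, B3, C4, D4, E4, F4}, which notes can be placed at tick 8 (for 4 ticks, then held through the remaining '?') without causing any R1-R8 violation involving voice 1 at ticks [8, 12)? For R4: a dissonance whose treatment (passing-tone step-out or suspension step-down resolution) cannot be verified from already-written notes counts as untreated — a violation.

{D4}

F3: violates R2,R7
G3: violates R4
A3: violates R1
B3: violates R4
C4: violates R2
D4: legal
E4: violates R4
F4: violates R1,R3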